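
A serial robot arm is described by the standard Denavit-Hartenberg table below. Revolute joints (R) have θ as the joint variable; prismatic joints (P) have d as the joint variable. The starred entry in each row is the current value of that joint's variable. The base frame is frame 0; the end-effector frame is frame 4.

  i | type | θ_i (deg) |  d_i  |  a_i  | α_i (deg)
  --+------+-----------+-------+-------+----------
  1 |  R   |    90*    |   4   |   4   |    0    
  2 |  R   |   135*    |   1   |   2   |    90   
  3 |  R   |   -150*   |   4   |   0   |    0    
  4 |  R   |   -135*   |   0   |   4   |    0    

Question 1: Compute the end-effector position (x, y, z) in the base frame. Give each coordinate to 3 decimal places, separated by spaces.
-4.975 4.682 8.864

after link 1: o_1 = (0.0000, 4.0000, 4.0000)
after link 2: o_2 = (-1.4142, 2.5858, 5.0000)
after link 3: o_3 = (-4.2426, 5.4142, 5.0000)
after link 4: o_4 = (-4.9747, 4.6822, 8.8637)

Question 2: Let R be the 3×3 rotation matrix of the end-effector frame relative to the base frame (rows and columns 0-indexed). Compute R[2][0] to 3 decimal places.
0.966

End-effector x-axis (col 0 of R) = (-0.1830,-0.1830,0.9659)
R[2][0] = 0.9659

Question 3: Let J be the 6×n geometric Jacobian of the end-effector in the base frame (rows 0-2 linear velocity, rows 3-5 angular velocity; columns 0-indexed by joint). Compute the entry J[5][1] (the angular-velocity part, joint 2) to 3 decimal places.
1.000

axis z_1 = (0.0000,0.0000,1.0000); lever o_n−o_1 = (-4.9747,0.6822,4.8637)
cross product → J_v[:, 1] = (-0.6822,-4.9747,0.0000)
J_ω[:, 1] = z_1
entry J[5][1] = 1.0000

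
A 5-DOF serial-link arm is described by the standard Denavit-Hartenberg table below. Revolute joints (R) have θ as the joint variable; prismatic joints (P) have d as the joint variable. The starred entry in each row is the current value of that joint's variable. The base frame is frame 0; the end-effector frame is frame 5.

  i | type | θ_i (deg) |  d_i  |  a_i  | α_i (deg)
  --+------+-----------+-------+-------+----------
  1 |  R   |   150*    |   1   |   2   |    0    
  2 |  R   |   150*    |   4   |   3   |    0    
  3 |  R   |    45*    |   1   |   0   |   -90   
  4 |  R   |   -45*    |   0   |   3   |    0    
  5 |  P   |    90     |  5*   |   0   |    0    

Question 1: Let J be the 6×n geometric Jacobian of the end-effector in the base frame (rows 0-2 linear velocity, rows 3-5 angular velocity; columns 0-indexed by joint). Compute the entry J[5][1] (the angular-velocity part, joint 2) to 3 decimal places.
1.000

axis z_1 = (0.0000,0.0000,1.0000); lever o_n−o_1 = (4.8431,1.6825,7.1213)
cross product → J_v[:, 1] = (-1.6825,4.8431,0.0000)
J_ω[:, 1] = z_1
entry J[5][1] = 1.0000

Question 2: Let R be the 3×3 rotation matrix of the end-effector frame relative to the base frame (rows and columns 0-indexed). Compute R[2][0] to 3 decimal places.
-0.707

End-effector x-axis (col 0 of R) = (0.6830,-0.1830,-0.7071)
R[2][0] = -0.7071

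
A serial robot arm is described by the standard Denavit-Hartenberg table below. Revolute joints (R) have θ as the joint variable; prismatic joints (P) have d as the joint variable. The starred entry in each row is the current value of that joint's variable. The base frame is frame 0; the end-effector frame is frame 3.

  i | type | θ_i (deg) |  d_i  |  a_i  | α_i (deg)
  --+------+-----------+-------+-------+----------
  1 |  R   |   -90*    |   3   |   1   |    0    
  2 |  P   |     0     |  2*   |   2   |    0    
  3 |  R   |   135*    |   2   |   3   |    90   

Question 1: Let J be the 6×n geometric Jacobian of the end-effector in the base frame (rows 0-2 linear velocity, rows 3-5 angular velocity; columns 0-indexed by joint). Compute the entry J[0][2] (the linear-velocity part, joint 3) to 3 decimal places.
-2.121

axis z_2 = (0.0000,0.0000,1.0000); lever o_n−o_2 = (2.1213,2.1213,2.0000)
cross product → J_v[:, 2] = (-2.1213,2.1213,0.0000)
J_ω[:, 2] = z_2
entry J[0][2] = -2.1213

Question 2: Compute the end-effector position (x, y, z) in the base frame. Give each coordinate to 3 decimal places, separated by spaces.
2.121 -0.879 7.000

after link 1: o_1 = (0.0000, -1.0000, 3.0000)
after link 2: o_2 = (0.0000, -3.0000, 5.0000)
after link 3: o_3 = (2.1213, -0.8787, 7.0000)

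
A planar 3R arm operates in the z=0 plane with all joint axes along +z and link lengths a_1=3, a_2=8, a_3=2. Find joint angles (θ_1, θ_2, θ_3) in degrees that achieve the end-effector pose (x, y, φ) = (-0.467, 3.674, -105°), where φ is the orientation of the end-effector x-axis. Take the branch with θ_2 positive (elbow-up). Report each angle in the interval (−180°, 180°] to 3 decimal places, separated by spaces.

wrist centre = target − a_3·(cos φ, sin φ) = (0.0506, 5.6059)
cos θ_2 = (31.4281−3²−8²)/(2·3·8) = -0.8661; θ_2 = 150.0063° (elbow-up)
β = atan2(5.6059,0.0506) = 89.4825°; ψ = atan2(3.9992,-3.9286) = 134.4898°
θ_1 = β − ψ = -45.0074°
θ_3 = φ − θ_1 − θ_2 = 150.0011° (wrapped to (-180°,180°])

-45.007 150.006 150.001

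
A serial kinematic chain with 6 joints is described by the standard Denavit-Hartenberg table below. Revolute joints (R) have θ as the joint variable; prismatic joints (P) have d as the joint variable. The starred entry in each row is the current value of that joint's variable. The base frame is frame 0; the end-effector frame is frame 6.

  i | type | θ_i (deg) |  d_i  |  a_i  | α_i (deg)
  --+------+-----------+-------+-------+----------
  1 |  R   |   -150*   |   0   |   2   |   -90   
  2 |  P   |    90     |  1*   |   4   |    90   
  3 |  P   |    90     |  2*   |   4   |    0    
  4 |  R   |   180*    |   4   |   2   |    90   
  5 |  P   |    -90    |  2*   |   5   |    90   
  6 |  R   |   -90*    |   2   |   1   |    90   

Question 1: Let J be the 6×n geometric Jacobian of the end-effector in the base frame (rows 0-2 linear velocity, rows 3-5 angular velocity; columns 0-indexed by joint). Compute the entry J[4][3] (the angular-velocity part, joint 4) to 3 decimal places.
-0.500

axis z_3 = (-0.8660,-0.5000,0.0000); lever o_n−o_3 = (0.8660,0.5000,1.0000)
cross product → J_v[:, 3] = (-0.5000,0.8660,0.0000)
J_ω[:, 3] = z_3
entry J[4][3] = -0.5000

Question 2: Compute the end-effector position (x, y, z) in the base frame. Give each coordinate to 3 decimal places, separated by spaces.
after link 1: o_1 = (-1.7321, -1.0000, 0.0000)
after link 2: o_2 = (-1.2321, -1.8660, -4.0000)
after link 3: o_3 = (-0.9641, -6.3301, -4.0000)
after link 4: o_4 = (-5.4282, -6.5981, -4.0000)
after link 5: o_5 = (-1.0981, -4.0981, -2.0000)
after link 6: o_6 = (-0.0981, -5.8301, -3.0000)

-0.098 -5.830 -3.000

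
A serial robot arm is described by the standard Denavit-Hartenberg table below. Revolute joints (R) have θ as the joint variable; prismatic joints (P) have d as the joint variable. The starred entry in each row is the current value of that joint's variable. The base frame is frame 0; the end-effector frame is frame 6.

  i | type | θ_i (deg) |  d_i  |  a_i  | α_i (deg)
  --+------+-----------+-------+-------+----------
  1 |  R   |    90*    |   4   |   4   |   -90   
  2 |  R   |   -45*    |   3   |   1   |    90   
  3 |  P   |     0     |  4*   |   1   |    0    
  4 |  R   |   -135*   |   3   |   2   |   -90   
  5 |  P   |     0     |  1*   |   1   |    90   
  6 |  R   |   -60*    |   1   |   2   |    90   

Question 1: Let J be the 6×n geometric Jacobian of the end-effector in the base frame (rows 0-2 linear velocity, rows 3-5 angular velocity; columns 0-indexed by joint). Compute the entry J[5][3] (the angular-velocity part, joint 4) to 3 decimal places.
axis z_3 = (-0.0000,-0.7071,0.7071); lever o_n−o_3 = (2.3108,-5.1945,0.4624)
cross product → J_v[:, 3] = (3.3461,1.6340,1.6340)
J_ω[:, 3] = z_3
entry J[5][3] = 0.7071

0.707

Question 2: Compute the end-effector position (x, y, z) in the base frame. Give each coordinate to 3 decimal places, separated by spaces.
-0.689 -2.609 8.705

after link 1: o_1 = (0.0000, 4.0000, 4.0000)
after link 2: o_2 = (-3.0000, 4.7071, 4.7071)
after link 3: o_3 = (-3.0000, 2.5858, 8.2426)
after link 4: o_4 = (-1.5858, -0.5355, 9.3640)
after link 5: o_5 = (-0.1716, -0.5355, 9.3640)
after link 6: o_6 = (-0.6892, -2.6087, 8.7050)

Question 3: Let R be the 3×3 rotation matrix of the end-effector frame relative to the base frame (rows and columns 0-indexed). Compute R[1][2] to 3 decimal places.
0.183

End-effector z-axis (col 2 of R) = (-0.9659,0.1830,0.1830)
R[1][2] = 0.1830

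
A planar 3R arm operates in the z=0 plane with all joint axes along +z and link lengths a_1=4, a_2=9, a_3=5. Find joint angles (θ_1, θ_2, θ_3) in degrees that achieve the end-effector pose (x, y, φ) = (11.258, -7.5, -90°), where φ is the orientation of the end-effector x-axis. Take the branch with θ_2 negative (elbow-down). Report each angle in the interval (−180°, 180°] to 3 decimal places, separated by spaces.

30.005 -60.007 -59.998

wrist centre = target − a_3·(cos φ, sin φ) = (11.2580, -2.5000)
cos θ_2 = (132.9926−4²−9²)/(2·4·9) = 0.4999; θ_2 = -60.0068° (elbow-down)
β = atan2(-2.5000,11.2580) = -12.5202°; ψ = atan2(-7.7948,8.4991) = -42.5249°
θ_1 = β − ψ = 30.0047°
θ_3 = φ − θ_1 − θ_2 = -59.9979° (wrapped to (-180°,180°])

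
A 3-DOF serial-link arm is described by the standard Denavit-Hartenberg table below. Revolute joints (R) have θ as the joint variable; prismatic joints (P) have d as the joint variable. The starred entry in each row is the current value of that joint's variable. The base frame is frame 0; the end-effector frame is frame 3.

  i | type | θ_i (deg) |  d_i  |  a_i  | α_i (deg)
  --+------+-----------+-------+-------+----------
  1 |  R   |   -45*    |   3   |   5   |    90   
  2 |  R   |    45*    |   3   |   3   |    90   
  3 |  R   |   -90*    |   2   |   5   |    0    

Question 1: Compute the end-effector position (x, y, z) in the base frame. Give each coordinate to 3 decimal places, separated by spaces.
after link 1: o_1 = (3.5355, -3.5355, 3.0000)
after link 2: o_2 = (2.9142, -7.1569, 5.1213)
after link 3: o_3 = (7.4497, -4.6213, 3.7071)

7.450 -4.621 3.707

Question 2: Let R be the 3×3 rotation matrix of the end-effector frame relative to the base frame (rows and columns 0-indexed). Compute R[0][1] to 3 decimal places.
End-effector y-axis (col 1 of R) = (0.5000,-0.5000,0.7071)
R[0][1] = 0.5000

0.500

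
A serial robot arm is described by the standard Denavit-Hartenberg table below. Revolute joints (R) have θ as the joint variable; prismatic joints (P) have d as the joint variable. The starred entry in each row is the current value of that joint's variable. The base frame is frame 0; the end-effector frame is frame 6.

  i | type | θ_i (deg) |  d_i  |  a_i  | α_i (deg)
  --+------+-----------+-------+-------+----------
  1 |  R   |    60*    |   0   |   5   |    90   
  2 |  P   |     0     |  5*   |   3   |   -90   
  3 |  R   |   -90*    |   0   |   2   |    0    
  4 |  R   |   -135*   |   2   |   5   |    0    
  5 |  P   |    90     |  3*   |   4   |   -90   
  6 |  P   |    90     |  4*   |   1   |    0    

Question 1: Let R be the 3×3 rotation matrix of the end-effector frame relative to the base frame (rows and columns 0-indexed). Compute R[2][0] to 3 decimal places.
-1.000

End-effector x-axis (col 0 of R) = (0.0000,-0.0000,-1.0000)
R[2][0] = -1.0000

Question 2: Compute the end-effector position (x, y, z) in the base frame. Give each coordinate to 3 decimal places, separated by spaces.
10.132 -0.694 4.000

after link 1: o_1 = (2.5000, 4.3301, 0.0000)
after link 2: o_2 = (8.3301, 4.4282, 0.0000)
after link 3: o_3 = (10.0622, 3.4282, 0.0000)
after link 4: o_4 = (5.2325, 2.1341, 2.0000)
after link 5: o_5 = (6.2678, -1.7296, 5.0000)
after link 6: o_6 = (10.1315, -0.6943, 4.0000)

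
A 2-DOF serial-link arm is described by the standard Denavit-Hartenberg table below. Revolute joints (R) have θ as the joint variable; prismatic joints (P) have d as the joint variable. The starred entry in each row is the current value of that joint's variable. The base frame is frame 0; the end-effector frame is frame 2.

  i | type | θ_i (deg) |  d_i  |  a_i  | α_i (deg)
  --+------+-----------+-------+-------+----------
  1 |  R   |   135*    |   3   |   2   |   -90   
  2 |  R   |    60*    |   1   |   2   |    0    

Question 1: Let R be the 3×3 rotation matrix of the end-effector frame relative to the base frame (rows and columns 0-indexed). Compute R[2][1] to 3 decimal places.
End-effector y-axis (col 1 of R) = (0.6124,-0.6124,-0.5000)
R[2][1] = -0.5000

-0.500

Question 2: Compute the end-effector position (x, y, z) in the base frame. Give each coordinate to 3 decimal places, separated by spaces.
-2.828 1.414 1.268

after link 1: o_1 = (-1.4142, 1.4142, 3.0000)
after link 2: o_2 = (-2.8284, 1.4142, 1.2679)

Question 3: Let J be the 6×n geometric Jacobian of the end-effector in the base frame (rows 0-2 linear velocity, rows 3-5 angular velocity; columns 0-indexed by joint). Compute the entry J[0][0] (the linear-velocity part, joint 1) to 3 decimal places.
axis z_0 = ẑ; lever o_n−o_0 = (-2.8284,1.4142,1.2679)
cross product → J_v[:, 0] = (-1.4142,-2.8284,0.0000)
J_ω[:, 0] = z_0
entry J[0][0] = -1.4142

-1.414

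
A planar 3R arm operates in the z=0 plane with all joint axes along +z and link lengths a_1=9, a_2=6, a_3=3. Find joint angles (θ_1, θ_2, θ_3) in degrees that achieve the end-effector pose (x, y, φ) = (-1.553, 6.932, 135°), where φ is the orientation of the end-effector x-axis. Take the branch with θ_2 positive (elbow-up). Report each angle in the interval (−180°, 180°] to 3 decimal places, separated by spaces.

45.002 150.004 -60.006

wrist centre = target − a_3·(cos φ, sin φ) = (0.5683, 4.8107)
cos θ_2 = (23.4656−9²−6²)/(2·9·6) = -0.8661; θ_2 = 150.0039° (elbow-up)
β = atan2(4.8107,0.5683) = 83.2625°; ψ = atan2(2.9997,3.8036) = 38.2602°
θ_1 = β − ψ = 45.0023°
θ_3 = φ − θ_1 − θ_2 = -60.0061° (wrapped to (-180°,180°])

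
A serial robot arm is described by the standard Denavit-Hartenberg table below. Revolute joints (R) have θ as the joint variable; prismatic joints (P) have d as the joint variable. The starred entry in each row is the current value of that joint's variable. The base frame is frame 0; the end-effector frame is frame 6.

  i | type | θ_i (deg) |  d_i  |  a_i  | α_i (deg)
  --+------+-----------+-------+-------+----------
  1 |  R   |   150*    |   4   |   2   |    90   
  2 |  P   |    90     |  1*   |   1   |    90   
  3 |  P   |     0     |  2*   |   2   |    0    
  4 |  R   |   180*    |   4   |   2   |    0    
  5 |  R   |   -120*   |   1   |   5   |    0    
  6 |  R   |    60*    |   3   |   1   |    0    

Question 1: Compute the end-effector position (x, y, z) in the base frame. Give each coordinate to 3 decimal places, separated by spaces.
after link 1: o_1 = (-1.7321, 1.0000, 4.0000)
after link 2: o_2 = (-1.2321, 1.8660, 5.0000)
after link 3: o_3 = (-2.9641, 2.8660, 7.0000)
after link 4: o_4 = (-6.4282, 4.8660, 5.0000)
after link 5: o_5 = (-5.1292, 9.1160, 7.5000)
after link 6: o_6 = (-7.2942, 11.3660, 7.0000)

-7.294 11.366 7.000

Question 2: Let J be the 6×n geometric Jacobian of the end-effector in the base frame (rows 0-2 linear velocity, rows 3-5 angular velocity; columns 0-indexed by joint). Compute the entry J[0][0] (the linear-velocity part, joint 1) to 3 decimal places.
-11.366

axis z_0 = ẑ; lever o_n−o_0 = (-7.2942,11.3660,7.0000)
cross product → J_v[:, 0] = (-11.3660,-7.2942,0.0000)
J_ω[:, 0] = z_0
entry J[0][0] = -11.3660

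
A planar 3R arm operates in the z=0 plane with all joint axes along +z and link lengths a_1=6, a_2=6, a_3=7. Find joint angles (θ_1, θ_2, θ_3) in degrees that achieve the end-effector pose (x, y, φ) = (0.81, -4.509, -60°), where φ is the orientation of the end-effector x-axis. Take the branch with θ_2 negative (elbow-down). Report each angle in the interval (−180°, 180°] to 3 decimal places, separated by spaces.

-135.004 -149.996 -135.000

wrist centre = target − a_3·(cos φ, sin φ) = (-2.6900, 1.5532)
cos θ_2 = (9.6485−6²−6²)/(2·6·6) = -0.8660; θ_2 = -149.9964° (elbow-down)
β = atan2(1.5532,-2.6900) = 149.9983°; ψ = atan2(-3.0003,0.8040) = -74.9982°
θ_1 = β − ψ = 224.9965°
θ_3 = φ − θ_1 − θ_2 = -135.0001° (wrapped to (-180°,180°])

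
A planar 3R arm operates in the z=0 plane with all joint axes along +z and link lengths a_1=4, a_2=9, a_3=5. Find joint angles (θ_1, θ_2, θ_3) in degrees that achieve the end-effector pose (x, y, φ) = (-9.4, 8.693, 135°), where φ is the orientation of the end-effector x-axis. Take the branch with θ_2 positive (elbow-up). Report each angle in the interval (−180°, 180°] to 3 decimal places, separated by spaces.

wrist centre = target − a_3·(cos φ, sin φ) = (-5.8645, 5.1575)
cos θ_2 = (60.9914−4²−9²)/(2·4·9) = -0.5001; θ_2 = 120.0079° (elbow-up)
β = atan2(5.1575,-5.8645) = 138.6702°; ψ = atan2(7.7936,-0.5011) = 93.6786°
θ_1 = β − ψ = 44.9916°
θ_3 = φ − θ_1 − θ_2 = -29.9994° (wrapped to (-180°,180°])

44.992 120.008 -29.999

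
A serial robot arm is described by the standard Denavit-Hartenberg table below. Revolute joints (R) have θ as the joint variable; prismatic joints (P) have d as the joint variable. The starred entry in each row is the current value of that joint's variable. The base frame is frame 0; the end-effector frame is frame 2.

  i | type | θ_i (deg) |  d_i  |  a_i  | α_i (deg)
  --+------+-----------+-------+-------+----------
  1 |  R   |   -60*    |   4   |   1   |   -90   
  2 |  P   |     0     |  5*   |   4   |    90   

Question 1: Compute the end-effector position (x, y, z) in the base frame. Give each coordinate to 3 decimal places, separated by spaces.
after link 1: o_1 = (0.5000, -0.8660, 4.0000)
after link 2: o_2 = (6.8301, -1.8301, 4.0000)

6.830 -1.830 4.000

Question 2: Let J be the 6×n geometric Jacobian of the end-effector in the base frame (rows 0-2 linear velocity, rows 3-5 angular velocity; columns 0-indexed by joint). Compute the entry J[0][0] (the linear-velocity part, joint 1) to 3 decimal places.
axis z_0 = ẑ; lever o_n−o_0 = (6.8301,-1.8301,4.0000)
cross product → J_v[:, 0] = (1.8301,6.8301,-0.0000)
J_ω[:, 0] = z_0
entry J[0][0] = 1.8301

1.830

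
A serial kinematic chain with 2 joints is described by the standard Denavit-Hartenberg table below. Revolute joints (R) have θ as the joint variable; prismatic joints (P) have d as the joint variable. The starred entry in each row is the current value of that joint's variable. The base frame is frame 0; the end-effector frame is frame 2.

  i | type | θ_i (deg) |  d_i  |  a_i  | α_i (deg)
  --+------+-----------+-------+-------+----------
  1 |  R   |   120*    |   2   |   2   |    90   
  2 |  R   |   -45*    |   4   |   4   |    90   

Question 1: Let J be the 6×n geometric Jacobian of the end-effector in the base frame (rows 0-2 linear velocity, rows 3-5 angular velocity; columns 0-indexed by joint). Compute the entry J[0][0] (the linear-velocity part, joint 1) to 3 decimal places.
-6.182

axis z_0 = ẑ; lever o_n−o_0 = (1.0499,6.1815,-0.8284)
cross product → J_v[:, 0] = (-6.1815,1.0499,0.0000)
J_ω[:, 0] = z_0
entry J[0][0] = -6.1815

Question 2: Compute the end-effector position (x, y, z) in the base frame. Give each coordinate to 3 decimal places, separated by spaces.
after link 1: o_1 = (-1.0000, 1.7321, 2.0000)
after link 2: o_2 = (1.0499, 6.1815, -0.8284)

1.050 6.182 -0.828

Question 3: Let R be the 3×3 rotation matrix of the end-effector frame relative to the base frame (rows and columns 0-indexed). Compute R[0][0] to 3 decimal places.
End-effector x-axis (col 0 of R) = (-0.3536,0.6124,-0.7071)
R[0][0] = -0.3536

-0.354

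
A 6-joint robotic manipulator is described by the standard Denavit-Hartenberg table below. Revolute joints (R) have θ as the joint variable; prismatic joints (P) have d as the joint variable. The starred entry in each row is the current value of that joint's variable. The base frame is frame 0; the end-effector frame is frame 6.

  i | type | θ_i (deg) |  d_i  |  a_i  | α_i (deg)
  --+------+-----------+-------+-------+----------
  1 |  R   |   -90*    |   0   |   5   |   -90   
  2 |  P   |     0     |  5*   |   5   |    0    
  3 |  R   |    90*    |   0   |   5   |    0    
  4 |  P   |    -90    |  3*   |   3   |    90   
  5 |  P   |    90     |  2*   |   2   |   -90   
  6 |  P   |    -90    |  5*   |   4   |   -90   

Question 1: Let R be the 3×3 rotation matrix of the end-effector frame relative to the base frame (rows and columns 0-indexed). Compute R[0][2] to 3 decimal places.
1.000

End-effector z-axis (col 2 of R) = (1.0000,0.0000,-0.0000)
R[0][2] = 1.0000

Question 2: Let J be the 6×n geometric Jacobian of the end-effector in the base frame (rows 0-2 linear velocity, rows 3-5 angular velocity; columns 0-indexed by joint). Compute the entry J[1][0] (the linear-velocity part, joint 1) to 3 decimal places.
10.000

axis z_0 = ẑ; lever o_n−o_0 = (10.0000,-8.0000,1.0000)
cross product → J_v[:, 0] = (8.0000,10.0000,-0.0000)
J_ω[:, 0] = z_0
entry J[1][0] = 10.0000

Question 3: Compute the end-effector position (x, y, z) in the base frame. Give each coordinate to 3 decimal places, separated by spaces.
10.000 -8.000 1.000

after link 1: o_1 = (0.0000, -5.0000, 0.0000)
after link 2: o_2 = (5.0000, -10.0000, 0.0000)
after link 3: o_3 = (5.0000, -10.0000, -5.0000)
after link 4: o_4 = (8.0000, -13.0000, -5.0000)
after link 5: o_5 = (10.0000, -13.0000, -3.0000)
after link 6: o_6 = (10.0000, -8.0000, 1.0000)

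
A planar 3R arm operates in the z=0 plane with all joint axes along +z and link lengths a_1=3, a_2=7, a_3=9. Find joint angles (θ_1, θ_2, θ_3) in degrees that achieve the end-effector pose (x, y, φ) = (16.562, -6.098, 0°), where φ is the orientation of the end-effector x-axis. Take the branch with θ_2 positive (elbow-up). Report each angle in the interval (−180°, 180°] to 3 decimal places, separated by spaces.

-60.007 30.010 29.997

wrist centre = target − a_3·(cos φ, sin φ) = (7.5620, -6.0980)
cos θ_2 = (94.3694−3²−7²)/(2·3·7) = 0.8659; θ_2 = 30.0099° (elbow-up)
β = atan2(-6.0980,7.5620) = -38.8827°; ψ = atan2(3.5010,9.0616) = 21.1246°
θ_1 = β − ψ = -60.0073°
θ_3 = φ − θ_1 − θ_2 = 29.9975° (wrapped to (-180°,180°])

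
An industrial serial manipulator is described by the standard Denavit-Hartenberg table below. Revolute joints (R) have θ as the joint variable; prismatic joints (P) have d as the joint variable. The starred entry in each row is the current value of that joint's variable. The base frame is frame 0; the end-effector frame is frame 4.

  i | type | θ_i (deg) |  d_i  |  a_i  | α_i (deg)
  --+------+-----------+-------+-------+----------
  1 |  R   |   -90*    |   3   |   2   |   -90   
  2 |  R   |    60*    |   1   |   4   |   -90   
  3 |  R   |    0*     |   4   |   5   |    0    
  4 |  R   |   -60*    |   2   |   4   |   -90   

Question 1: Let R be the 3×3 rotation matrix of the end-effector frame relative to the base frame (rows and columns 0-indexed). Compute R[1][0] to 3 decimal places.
End-effector x-axis (col 0 of R) = (0.8660,-0.2500,-0.4330)
R[1][0] = -0.2500

-0.250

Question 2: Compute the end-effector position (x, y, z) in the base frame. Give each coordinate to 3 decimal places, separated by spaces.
4.464 -2.304 -9.526

after link 1: o_1 = (0.0000, -2.0000, 3.0000)
after link 2: o_2 = (1.0000, -4.0000, -0.4641)
after link 3: o_3 = (1.0000, -3.0359, -6.7942)
after link 4: o_4 = (4.4641, -2.3038, -9.5263)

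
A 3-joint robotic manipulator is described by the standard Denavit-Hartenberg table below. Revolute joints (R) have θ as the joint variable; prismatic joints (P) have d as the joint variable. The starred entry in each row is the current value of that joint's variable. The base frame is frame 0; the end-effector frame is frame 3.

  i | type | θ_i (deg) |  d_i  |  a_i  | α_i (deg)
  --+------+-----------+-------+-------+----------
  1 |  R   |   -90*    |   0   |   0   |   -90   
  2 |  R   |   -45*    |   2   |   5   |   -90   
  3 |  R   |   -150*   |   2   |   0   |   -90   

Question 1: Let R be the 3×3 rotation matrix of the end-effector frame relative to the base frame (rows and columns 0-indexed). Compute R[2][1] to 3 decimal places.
0.707

End-effector y-axis (col 1 of R) = (-0.0000,0.7071,0.7071)
R[2][1] = 0.7071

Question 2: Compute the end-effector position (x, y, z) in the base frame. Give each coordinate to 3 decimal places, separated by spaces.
after link 1: o_1 = (0.0000, 0.0000, 0.0000)
after link 2: o_2 = (2.0000, -3.5355, 3.5355)
after link 3: o_3 = (2.0000, -4.9497, 2.1213)

2.000 -4.950 2.121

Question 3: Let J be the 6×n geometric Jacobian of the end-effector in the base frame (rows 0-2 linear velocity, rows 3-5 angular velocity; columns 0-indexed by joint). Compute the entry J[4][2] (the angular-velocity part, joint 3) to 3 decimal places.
-0.707

axis z_2 = (0.0000,-0.7071,-0.7071); lever o_n−o_2 = (0.0000,-1.4142,-1.4142)
cross product → J_v[:, 2] = (0.0000,-0.0000,0.0000)
J_ω[:, 2] = z_2
entry J[4][2] = -0.7071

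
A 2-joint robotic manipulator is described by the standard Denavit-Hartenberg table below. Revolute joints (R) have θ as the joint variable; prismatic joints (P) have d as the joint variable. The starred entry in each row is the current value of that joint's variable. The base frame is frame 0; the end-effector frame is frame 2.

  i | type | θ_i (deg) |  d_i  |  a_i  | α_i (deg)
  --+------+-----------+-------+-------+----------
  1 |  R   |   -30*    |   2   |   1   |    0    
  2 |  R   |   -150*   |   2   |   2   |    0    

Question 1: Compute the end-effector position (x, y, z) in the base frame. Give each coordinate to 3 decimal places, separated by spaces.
-1.134 -0.500 4.000

after link 1: o_1 = (0.8660, -0.5000, 2.0000)
after link 2: o_2 = (-1.1340, -0.5000, 4.0000)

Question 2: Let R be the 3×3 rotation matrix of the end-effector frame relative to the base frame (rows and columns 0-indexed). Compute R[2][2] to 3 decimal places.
End-effector z-axis (col 2 of R) = (0.0000,0.0000,1.0000)
R[2][2] = 1.0000

1.000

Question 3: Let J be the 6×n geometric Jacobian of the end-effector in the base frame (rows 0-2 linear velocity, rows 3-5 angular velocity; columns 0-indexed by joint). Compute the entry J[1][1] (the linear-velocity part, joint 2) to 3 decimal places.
axis z_1 = (0.0000,0.0000,1.0000); lever o_n−o_1 = (-2.0000,0.0000,2.0000)
cross product → J_v[:, 1] = (0.0000,-2.0000,0.0000)
J_ω[:, 1] = z_1
entry J[1][1] = -2.0000

-2.000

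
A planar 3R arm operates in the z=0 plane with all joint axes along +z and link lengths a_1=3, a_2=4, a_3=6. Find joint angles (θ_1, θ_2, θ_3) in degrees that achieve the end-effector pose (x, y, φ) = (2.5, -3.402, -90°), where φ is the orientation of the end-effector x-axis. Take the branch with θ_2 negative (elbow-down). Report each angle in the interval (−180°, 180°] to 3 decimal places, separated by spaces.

wrist centre = target − a_3·(cos φ, sin φ) = (2.5000, 2.5980)
cos θ_2 = (12.9996−3²−4²)/(2·3·4) = -0.5000; θ_2 = -120.0011° (elbow-down)
β = atan2(2.5980,2.5000) = 46.1013°; ψ = atan2(-3.4641,0.9999) = -73.8987°
θ_1 = β − ψ = 120.0000°
θ_3 = φ − θ_1 − θ_2 = -89.9989° (wrapped to (-180°,180°])

120.000 -120.001 -89.999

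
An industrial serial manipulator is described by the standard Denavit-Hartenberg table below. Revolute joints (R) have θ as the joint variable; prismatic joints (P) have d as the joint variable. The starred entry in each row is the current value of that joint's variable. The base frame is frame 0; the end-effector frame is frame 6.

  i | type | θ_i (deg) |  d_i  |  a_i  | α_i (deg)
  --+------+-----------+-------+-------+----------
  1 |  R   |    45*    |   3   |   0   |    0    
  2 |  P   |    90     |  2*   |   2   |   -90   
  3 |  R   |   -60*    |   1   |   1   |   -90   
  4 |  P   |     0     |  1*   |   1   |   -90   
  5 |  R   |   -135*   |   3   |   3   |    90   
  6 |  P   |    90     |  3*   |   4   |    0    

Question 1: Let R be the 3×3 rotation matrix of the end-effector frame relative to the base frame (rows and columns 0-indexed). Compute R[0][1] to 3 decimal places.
0.183

End-effector y-axis (col 1 of R) = (0.1830,-0.1830,0.9659)
R[0][1] = 0.1830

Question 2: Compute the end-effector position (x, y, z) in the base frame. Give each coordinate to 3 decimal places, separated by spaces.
after link 1: o_1 = (0.0000, 0.0000, 3.0000)
after link 2: o_2 = (-1.4142, 1.4142, 5.0000)
after link 3: o_3 = (-2.4749, 1.0607, 5.8660)
after link 4: o_4 = (-3.4408, 2.0266, 6.2321)
after link 5: o_5 = (-1.8685, 4.6969, 3.3343)
after link 6: o_6 = (3.0089, 5.4763, 2.5578)

3.009 5.476 2.558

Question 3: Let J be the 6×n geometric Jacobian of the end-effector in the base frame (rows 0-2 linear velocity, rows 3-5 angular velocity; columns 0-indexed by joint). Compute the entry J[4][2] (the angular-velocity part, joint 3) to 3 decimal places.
-0.707

axis z_2 = (-0.7071,-0.7071,0.0000); lever o_n−o_2 = (4.4232,4.0621,-2.4422)
cross product → J_v[:, 2] = (1.7269,-1.7269,0.2553)
J_ω[:, 2] = z_2
entry J[4][2] = -0.7071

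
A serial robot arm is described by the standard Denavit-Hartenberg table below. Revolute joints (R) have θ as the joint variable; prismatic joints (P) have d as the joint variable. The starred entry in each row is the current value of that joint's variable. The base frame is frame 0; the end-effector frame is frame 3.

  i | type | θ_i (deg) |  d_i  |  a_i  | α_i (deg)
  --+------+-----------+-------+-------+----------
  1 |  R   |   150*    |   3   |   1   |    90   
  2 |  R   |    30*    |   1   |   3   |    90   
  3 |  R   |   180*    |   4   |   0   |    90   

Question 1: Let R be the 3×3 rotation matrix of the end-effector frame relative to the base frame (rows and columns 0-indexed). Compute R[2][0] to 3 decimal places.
End-effector x-axis (col 0 of R) = (0.7500,-0.4330,-0.5000)
R[2][0] = -0.5000

-0.500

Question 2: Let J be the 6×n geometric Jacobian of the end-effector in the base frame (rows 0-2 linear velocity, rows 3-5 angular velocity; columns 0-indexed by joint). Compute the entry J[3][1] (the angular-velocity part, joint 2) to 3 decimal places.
axis z_1 = (0.5000,0.8660,0.0000); lever o_n−o_1 = (-3.4821,3.1651,-1.9641)
cross product → J_v[:, 1] = (-1.7010,0.9821,4.5981)
J_ω[:, 1] = z_1
entry J[3][1] = 0.5000

0.500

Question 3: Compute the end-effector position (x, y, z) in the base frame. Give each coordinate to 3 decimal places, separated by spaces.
-4.348 3.665 1.036

after link 1: o_1 = (-0.8660, 0.5000, 3.0000)
after link 2: o_2 = (-2.6160, 2.6651, 4.5000)
after link 3: o_3 = (-4.3481, 3.6651, 1.0359)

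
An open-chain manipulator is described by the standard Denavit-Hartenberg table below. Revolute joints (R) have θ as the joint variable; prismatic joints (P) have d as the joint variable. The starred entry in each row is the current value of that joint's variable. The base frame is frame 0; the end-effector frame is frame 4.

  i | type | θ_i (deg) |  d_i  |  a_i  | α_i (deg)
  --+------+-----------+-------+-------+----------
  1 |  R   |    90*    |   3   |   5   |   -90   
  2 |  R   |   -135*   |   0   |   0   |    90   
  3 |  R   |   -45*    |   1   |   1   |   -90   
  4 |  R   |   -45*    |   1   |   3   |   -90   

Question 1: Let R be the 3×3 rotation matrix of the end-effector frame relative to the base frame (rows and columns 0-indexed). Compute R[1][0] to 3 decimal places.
End-effector x-axis (col 0 of R) = (0.5000,-0.8536,-0.1464)
R[1][0] = -0.8536

-0.854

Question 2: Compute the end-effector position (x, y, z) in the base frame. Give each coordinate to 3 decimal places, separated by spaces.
1.500 0.732 2.854

after link 1: o_1 = (0.0000, 5.0000, 3.0000)
after link 2: o_2 = (0.0000, 5.0000, 3.0000)
after link 3: o_3 = (0.7071, 3.7929, 2.7929)
after link 4: o_4 = (1.5000, 0.7322, 2.8536)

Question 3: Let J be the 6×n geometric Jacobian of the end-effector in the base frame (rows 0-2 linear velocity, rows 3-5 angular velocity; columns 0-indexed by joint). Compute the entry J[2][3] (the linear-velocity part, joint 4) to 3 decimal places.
2.561

axis z_3 = (-0.7071,-0.5000,0.5000); lever o_n−o_3 = (0.7929,-3.0607,0.0607)
cross product → J_v[:, 3] = (1.5000,0.4393,2.5607)
J_ω[:, 3] = z_3
entry J[2][3] = 2.5607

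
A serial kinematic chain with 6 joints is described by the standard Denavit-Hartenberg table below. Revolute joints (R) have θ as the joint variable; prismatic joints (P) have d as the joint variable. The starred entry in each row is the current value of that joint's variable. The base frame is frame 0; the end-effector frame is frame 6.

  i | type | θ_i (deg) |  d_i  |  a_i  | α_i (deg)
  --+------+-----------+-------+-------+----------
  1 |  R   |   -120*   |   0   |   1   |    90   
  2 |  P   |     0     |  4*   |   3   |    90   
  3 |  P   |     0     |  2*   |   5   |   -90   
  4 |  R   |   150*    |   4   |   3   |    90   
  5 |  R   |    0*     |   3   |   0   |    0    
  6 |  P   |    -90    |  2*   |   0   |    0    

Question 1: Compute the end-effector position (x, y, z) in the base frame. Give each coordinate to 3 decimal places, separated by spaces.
after link 1: o_1 = (-0.5000, -0.8660, 0.0000)
after link 2: o_2 = (-5.4641, -1.4641, 0.0000)
after link 3: o_3 = (-7.9641, -5.7942, -2.0000)
after link 4: o_4 = (-10.1292, -1.5442, -0.5000)
after link 5: o_5 = (-10.8792, -2.8433, 2.0981)
after link 6: o_6 = (-11.3792, -3.7093, 3.8301)

-11.379 -3.709 3.830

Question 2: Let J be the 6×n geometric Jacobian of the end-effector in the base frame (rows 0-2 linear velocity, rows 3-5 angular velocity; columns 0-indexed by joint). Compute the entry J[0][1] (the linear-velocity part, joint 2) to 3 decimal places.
prismatic axis z_1 = (-0.8660,0.5000,0.0000)
J_v[:, 1] = z_1; J_ω[:, 1] = (0,0,0)
entry J[0][1] = -0.8660

-0.866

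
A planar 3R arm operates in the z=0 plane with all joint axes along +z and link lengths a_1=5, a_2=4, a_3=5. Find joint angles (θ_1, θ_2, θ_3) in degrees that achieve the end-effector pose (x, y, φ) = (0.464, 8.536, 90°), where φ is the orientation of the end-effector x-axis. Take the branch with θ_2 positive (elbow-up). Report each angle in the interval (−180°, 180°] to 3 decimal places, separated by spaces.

30.041 134.994 -75.035

wrist centre = target − a_3·(cos φ, sin φ) = (0.4640, 3.5360)
cos θ_2 = (12.7186−5²−4²)/(2·5·4) = -0.7070; θ_2 = 134.9942° (elbow-up)
β = atan2(3.5360,0.4640) = 82.5243°; ψ = atan2(2.8287,2.1719) = 52.4833°
θ_1 = β − ψ = 30.0410°
θ_3 = φ − θ_1 − θ_2 = -75.0352° (wrapped to (-180°,180°])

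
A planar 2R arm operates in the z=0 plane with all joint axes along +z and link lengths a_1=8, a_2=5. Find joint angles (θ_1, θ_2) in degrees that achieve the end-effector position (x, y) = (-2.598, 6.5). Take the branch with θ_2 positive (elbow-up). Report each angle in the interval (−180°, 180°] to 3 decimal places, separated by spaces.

cos θ_2 = (48.9996−8²−5²)/(2·8·5) = -0.5000; θ_2 = 120.0003° (elbow-up)
β = atan2(6.5000,-2.5980) = 111.7862°; ψ = atan2(4.3301,5.5000) = 38.2132°
θ_1 = β − ψ = 73.5730°

73.573 120.000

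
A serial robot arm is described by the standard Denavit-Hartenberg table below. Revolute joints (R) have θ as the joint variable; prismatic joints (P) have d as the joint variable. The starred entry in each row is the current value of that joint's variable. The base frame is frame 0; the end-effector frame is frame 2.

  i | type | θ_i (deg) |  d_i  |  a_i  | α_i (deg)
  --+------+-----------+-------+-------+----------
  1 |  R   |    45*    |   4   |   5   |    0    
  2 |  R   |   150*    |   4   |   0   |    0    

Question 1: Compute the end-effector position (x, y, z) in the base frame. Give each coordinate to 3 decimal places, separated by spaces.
after link 1: o_1 = (3.5355, 3.5355, 4.0000)
after link 2: o_2 = (3.5355, 3.5355, 8.0000)

3.536 3.536 8.000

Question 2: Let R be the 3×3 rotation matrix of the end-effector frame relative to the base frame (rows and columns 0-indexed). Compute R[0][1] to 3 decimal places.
End-effector y-axis (col 1 of R) = (0.2588,-0.9659,0.0000)
R[0][1] = 0.2588

0.259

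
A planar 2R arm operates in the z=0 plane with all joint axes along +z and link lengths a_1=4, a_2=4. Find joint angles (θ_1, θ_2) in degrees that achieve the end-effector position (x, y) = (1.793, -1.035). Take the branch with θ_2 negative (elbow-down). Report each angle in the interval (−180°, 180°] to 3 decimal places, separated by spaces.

45.007 -150.004

cos θ_2 = (4.2861−4²−4²)/(2·4·4) = -0.8661; θ_2 = -150.0040° (elbow-down)
β = atan2(-1.0350,1.7930) = -29.9955°; ψ = atan2(-1.9998,0.5358) = -75.0020°
θ_1 = β − ψ = 45.0065°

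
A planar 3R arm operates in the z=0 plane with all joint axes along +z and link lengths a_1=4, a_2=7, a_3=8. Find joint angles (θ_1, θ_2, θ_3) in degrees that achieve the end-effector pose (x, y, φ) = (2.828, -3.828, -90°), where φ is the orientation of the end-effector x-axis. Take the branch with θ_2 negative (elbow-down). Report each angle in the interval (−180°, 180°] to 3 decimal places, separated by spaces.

156.728 -134.998 -111.730

wrist centre = target − a_3·(cos φ, sin φ) = (2.8280, 4.1720)
cos θ_2 = (25.4032−4²−7²)/(2·4·7) = -0.7071; θ_2 = -134.9983° (elbow-down)
β = atan2(4.1720,2.8280) = 55.8685°; ψ = atan2(-4.9499,-0.9496) = -100.8599°
θ_1 = β − ψ = 156.7284°
θ_3 = φ − θ_1 − θ_2 = -111.7301° (wrapped to (-180°,180°])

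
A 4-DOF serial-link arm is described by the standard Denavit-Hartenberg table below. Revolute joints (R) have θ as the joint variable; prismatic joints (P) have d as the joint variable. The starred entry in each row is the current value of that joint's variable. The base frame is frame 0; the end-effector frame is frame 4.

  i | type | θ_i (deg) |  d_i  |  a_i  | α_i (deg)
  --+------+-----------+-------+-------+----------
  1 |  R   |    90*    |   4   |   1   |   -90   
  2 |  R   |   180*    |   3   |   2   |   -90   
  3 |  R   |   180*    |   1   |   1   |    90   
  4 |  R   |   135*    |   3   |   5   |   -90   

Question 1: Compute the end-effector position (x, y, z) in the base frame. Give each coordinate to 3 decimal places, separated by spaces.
after link 1: o_1 = (0.0000, 1.0000, 4.0000)
after link 2: o_2 = (-3.0000, -1.0000, 4.0000)
after link 3: o_3 = (-3.0000, 0.0000, 5.0000)
after link 4: o_4 = (-0.0000, -3.5355, 8.5355)

-0.000 -3.536 8.536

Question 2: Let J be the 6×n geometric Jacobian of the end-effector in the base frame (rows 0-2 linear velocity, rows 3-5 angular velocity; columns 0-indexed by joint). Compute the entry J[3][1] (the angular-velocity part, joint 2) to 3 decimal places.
-1.000

axis z_1 = (-1.0000,0.0000,0.0000); lever o_n−o_1 = (-0.0000,-4.5355,4.5355)
cross product → J_v[:, 1] = (0.0000,4.5355,4.5355)
J_ω[:, 1] = z_1
entry J[3][1] = -1.0000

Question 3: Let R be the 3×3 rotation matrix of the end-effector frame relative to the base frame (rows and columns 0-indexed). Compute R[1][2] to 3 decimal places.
-0.707

End-effector z-axis (col 2 of R) = (-0.0000,-0.7071,-0.7071)
R[1][2] = -0.7071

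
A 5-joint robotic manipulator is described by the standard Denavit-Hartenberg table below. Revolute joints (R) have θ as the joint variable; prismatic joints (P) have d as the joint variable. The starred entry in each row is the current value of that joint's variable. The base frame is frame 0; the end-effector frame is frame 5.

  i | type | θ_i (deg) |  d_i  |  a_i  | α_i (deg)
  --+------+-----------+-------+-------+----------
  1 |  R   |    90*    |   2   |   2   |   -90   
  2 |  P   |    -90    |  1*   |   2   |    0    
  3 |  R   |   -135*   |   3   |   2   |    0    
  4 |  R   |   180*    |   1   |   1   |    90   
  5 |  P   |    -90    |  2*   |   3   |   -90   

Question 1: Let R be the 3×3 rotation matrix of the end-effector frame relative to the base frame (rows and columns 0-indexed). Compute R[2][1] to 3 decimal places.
End-effector y-axis (col 1 of R) = (0.0000,0.7071,-0.7071)
R[2][1] = -0.7071

-0.707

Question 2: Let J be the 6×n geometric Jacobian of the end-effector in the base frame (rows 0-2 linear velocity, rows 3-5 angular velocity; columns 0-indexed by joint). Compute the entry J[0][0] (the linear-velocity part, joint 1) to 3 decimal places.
0.121

axis z_0 = ẑ; lever o_n−o_0 = (-2.0000,-0.1213,4.7071)
cross product → J_v[:, 0] = (0.1213,-2.0000,0.0000)
J_ω[:, 0] = z_0
entry J[0][0] = 0.1213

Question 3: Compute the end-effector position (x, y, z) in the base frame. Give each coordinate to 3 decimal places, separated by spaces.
after link 1: o_1 = (0.0000, 2.0000, 2.0000)
after link 2: o_2 = (-1.0000, 2.0000, 4.0000)
after link 3: o_3 = (-4.0000, 0.5858, 2.5858)
after link 4: o_4 = (-5.0000, 1.2929, 3.2929)
after link 5: o_5 = (-2.0000, -0.1213, 4.7071)

-2.000 -0.121 4.707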